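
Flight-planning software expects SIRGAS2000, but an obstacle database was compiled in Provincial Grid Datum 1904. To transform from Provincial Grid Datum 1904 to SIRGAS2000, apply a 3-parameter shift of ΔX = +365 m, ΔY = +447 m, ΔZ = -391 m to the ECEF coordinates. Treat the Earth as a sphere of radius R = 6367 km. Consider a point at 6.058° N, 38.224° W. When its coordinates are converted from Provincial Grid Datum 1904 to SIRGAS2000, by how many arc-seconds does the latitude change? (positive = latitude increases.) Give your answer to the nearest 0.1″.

Δφ = -12.6″

sin φ = 0.105535, cos φ = 0.994416, sin λ = -0.618738, cos λ = 0.785598.
North component: ΔN = −sin φ cos λ·ΔX − sin φ sin λ·ΔY + cos φ·ΔZ = −(0.105535)(0.785598)(365) − (0.105535)(-0.618738)(447) + (0.994416)(-391) = -389.89 m.
1° of latitude spans πR/180 = 111125 m, so Δφ = -389.89 / 111125 × 3600 = -12.631″.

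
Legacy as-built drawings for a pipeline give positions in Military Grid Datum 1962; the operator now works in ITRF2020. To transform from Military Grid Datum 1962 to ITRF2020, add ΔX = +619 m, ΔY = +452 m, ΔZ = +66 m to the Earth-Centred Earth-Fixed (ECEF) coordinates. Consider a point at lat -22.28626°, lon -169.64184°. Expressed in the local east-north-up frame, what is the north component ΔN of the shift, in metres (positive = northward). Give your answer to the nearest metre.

ΔN = -201 m

At φ = -22.28626°, λ = -169.64184°: sin φ = -0.379234, cos φ = 0.925301, sin λ = -0.179801, cos λ = -0.983703.
ΔN = −sin φ cos λ·ΔX − sin φ sin λ·ΔY + cos φ·ΔZ = −(-0.379234)(-0.983703)(619) − (-0.379234)(-0.179801)(452) + (0.925301)(66) = -200.67 m.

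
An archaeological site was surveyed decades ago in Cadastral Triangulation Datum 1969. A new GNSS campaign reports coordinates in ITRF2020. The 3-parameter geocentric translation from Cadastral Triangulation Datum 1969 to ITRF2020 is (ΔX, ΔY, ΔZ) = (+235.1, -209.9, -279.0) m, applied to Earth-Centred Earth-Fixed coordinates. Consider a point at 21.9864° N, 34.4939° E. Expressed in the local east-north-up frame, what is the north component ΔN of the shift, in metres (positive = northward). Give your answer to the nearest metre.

The local north axis is (−sin φ cos λ, −sin φ sin λ, cos φ), giving ΔN = -72.543 + 44.503 − 258.709 = -286.75 m.

ΔN = -287 m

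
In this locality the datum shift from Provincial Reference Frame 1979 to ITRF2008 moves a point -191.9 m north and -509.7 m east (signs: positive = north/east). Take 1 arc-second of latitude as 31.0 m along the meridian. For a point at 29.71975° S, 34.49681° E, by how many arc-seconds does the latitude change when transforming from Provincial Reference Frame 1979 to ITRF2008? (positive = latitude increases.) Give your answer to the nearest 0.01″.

Δφ = -6.19″

1″ of latitude = 31.00 m, so Δφ = -191.9 / 31.00 = -6.190″.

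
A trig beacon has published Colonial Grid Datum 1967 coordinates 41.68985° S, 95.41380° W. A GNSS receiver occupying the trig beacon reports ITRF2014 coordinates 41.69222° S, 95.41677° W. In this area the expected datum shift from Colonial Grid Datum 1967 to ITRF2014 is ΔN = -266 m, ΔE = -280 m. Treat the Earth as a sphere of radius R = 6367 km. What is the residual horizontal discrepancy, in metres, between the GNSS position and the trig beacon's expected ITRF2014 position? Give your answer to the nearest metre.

Observed coordinate differences: Δφ = -0.00237°, Δλ = -0.00297°.
Converting to metres (1° lat = 111125 m, cos φ = 0.746756): observed ΔN = -263.4 m, observed ΔE = -246.5 m.
Subtracting the expected shift leaves a residual of -263.4 − (-266) = 2.6 m north and -246.5 − (-280) = 33.5 m east.
Residual distance = √(2.6² + 33.5²) = 33.6 m.

34 m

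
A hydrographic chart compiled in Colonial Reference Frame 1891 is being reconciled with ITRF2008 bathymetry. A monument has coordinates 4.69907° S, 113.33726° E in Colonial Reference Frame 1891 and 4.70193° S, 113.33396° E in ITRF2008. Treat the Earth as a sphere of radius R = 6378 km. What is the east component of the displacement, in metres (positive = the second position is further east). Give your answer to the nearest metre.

ΔE = -366 m

Δφ = -4.70193° − -4.69907° = -0.00286°; Δλ = 113.33396° − 113.33726° = -0.00330°.
1° along a meridian = πR/180 = 111317 m.
ΔN = Δφ × 111317 = -318.4 m; ΔE = Δλ × 111317 × cos(-4.69907°) = -0.00330 × 111317 × 0.996639 = -366.1 m.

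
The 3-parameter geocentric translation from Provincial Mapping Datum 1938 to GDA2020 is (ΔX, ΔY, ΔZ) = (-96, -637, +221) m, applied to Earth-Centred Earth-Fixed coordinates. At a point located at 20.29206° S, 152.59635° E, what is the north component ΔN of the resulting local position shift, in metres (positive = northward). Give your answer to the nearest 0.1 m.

At φ = -20.29206°, λ = 152.59635°: sin φ = -0.346806, cos φ = 0.937937, sin λ = 0.460256, cos λ = -0.887786.
ΔN = −sin φ cos λ·ΔX − sin φ sin λ·ΔY + cos φ·ΔZ = −(-0.346806)(-0.887786)(-96) − (-0.346806)(0.460256)(-637) + (0.937937)(221) = 135.16 m.

ΔN = 135.2 m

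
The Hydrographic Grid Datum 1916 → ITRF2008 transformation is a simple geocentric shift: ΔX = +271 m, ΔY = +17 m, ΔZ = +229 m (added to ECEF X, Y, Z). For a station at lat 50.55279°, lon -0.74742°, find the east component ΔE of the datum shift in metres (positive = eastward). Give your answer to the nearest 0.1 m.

ΔE = 20.5 m

The local east axis at (φ, λ) is (−sin λ, cos λ, 0), so ΔE = −sin(-0.74742°)·271 + cos(-0.74742°)·17 = 20.53 m.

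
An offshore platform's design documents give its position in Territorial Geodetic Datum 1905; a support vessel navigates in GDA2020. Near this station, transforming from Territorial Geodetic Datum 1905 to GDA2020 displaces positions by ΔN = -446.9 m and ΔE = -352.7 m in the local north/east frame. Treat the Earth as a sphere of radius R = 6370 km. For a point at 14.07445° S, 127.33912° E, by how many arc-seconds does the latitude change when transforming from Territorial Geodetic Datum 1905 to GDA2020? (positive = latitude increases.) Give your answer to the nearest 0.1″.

On a sphere of radius R, 1 rad of latitude = R, so Δφ = ΔN / R = -446.9 / 6370000 = -7.0157e-05 rad = -14.471″.

Δφ = -14.5″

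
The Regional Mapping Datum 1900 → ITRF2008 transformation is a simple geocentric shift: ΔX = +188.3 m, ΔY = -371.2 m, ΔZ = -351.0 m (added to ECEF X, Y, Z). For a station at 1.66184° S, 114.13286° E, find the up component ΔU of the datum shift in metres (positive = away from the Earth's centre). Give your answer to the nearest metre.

At φ = -1.66184°, λ = 114.13286°: sin φ = -0.029001, cos φ = 0.999579, sin λ = 0.912600, cos λ = -0.408854.
ΔU = cos φ cos λ·ΔX + cos φ sin λ·ΔY + sin φ·ΔZ = (0.999579)(-0.408854)(188.3) + (0.999579)(0.912600)(-371.2) + (-0.029001)(-351.0) = -405.39 m.

ΔU = -405 m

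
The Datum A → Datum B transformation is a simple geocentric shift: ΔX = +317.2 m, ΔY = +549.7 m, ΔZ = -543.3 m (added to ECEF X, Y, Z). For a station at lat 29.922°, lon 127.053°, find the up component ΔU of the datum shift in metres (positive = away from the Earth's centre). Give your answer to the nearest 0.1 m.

The local up (radial) axis is (cos φ cos λ, cos φ sin λ, sin φ), giving ΔU = -165.653 + 380.227 − 271.009 = -56.44 m.

ΔU = -56.4 m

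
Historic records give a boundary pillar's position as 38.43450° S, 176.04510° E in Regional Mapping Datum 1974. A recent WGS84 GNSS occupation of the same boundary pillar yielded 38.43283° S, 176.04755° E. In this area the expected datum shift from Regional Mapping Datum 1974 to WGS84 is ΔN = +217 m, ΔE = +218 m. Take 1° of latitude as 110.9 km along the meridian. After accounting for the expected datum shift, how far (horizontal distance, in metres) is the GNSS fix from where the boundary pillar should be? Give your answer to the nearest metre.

32 m

Observed coordinate differences: Δφ = +0.00167°, Δλ = +0.00245°.
Converting to metres (1° lat = 110900 m, cos φ = 0.783319): observed ΔN = 185.2 m, observed ΔE = 212.8 m.
Subtracting the expected shift leaves a residual of 185.2 − (217) = -31.8 m north and 212.8 − (218) = -5.2 m east.
Residual distance = √((-31.8)² + (-5.2)²) = 32.2 m.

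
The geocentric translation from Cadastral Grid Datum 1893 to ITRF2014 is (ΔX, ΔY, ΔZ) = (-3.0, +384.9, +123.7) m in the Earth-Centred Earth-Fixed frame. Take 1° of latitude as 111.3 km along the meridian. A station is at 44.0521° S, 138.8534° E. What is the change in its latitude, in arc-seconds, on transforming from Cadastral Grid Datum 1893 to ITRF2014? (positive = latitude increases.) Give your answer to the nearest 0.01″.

Δφ = 8.62″

sin φ = -0.695312, cos φ = 0.718708, sin λ = 0.657988, cos λ = -0.753028.
North component: ΔN = −sin φ cos λ·ΔX − sin φ sin λ·ΔY + cos φ·ΔZ = −(-0.695312)(-0.753028)(-3.0) − (-0.695312)(0.657988)(384.9) + (0.718708)(123.7) = 266.57 m.
1° of latitude spans 111300 m, so Δφ = 266.57 / 111300 × 3600 = 8.622″.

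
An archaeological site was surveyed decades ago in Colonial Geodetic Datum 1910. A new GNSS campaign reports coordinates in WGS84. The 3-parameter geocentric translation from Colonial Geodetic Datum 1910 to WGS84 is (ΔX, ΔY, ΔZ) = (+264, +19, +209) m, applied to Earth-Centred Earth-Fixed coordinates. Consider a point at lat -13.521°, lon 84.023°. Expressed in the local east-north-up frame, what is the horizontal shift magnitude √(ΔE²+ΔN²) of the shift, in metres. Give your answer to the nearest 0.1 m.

At φ = -13.521°, λ = 84.023°: sin φ = -0.233802, cos φ = 0.972284, sin λ = 0.994564, cos λ = 0.104129.
ΔE = −sin λ·ΔX + cos λ·ΔY = −(0.994564)·(264) + (0.104129)·(19) = -260.59 m.
ΔN = −sin φ cos λ·ΔX − sin φ sin λ·ΔY + cos φ·ΔZ = −(-0.233802)(0.104129)(264) − (-0.233802)(0.994564)(19) + (0.972284)(209) = 214.05 m.
Horizontal magnitude = √(ΔE² + ΔN²) = √((-260.59)² + 214.05²) = 337.23 m.

337.2 m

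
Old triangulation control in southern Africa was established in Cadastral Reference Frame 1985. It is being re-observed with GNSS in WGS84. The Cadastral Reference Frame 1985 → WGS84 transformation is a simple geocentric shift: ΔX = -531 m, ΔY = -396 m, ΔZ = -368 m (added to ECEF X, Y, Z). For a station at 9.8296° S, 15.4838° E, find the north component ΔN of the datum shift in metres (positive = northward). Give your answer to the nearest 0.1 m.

At φ = -9.8296°, λ = 15.4838°: sin φ = -0.170719, cos φ = 0.985320, sin λ = 0.266966, cos λ = 0.963706.
ΔN = −sin φ cos λ·ΔX − sin φ sin λ·ΔY + cos φ·ΔZ = −(-0.170719)(0.963706)(-531) − (-0.170719)(0.266966)(-396) + (0.985320)(-368) = -468.01 m.

ΔN = -468.0 m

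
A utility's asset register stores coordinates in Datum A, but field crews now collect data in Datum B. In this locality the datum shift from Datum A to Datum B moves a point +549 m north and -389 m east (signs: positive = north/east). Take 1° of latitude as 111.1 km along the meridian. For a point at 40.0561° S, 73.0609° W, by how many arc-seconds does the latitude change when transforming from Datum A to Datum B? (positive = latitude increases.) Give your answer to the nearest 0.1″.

1° of latitude = 111.1 km, so Δφ = 549.0 / 111100 = 0.0049415° = 17.789″.

Δφ = 17.8″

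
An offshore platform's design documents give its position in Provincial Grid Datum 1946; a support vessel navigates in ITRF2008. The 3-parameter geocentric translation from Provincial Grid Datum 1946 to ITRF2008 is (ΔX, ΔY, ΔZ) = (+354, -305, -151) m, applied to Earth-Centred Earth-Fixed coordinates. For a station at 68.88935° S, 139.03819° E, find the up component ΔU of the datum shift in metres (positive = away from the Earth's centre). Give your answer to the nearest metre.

At φ = -68.88935°, λ = 139.03819°: sin φ = -0.932887, cos φ = 0.360170, sin λ = 0.655556, cos λ = -0.755147.
ΔU = cos φ cos λ·ΔX + cos φ sin λ·ΔY + sin φ·ΔZ = (0.360170)(-0.755147)(354) + (0.360170)(0.655556)(-305) + (-0.932887)(-151) = -27.43 m.

ΔU = -27 m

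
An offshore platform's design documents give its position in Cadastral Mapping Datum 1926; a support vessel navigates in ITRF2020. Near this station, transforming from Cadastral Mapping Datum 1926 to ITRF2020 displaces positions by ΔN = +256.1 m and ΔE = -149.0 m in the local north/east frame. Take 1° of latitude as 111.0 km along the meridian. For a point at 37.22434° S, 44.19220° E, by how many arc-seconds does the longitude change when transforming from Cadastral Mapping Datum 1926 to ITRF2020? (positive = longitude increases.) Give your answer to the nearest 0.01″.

At latitude -37.22434°, cos φ = 0.796273.
1° of longitude at this latitude = 111.0 × cos φ = 88.39 km, so Δλ = -149.0 / 88386.3 = -0.0016858° = -6.069″.

Δλ = -6.07″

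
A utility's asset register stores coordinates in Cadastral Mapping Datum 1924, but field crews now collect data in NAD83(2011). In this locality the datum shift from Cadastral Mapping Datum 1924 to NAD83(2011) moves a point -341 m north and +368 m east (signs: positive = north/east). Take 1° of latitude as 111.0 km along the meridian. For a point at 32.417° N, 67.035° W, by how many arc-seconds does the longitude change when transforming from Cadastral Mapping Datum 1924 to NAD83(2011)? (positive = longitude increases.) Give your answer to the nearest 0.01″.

Δλ = 14.14″

At latitude 32.417°, cos φ = 0.844169.
1° of longitude at this latitude = 111.0 × cos φ = 93.70 km, so Δλ = 368.0 / 93702.7 = 0.0039273° = 14.138″.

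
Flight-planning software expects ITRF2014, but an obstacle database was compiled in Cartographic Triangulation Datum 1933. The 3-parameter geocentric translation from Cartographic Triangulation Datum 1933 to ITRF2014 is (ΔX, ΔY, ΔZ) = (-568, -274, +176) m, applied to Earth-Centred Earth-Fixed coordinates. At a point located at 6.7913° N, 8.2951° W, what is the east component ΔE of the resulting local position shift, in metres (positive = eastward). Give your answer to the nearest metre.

At φ = 6.7913°, λ = -8.2951°: sin φ = 0.118253, cos φ = 0.992983, sin λ = -0.144272, cos λ = 0.989538.
ΔE = −sin λ·ΔX + cos λ·ΔY = −(-0.144272)·(-568) + (0.989538)·(-274) = -353.08 m.

ΔE = -353 m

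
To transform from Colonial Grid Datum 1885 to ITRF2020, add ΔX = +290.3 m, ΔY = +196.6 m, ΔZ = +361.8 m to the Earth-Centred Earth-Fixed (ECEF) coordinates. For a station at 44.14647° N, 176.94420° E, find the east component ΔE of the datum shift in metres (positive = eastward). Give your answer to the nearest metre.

The local east axis at (φ, λ) is (−sin λ, cos λ, 0), so ΔE = −sin(176.94420°)·290.3 + cos(176.94420°)·196.6 = -211.80 m.

ΔE = -212 m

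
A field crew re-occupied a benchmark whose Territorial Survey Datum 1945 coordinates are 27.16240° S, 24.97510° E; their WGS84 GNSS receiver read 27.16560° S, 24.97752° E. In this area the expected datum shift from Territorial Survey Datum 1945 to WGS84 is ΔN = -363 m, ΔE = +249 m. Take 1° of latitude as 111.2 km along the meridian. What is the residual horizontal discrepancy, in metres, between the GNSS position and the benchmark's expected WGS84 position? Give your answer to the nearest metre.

12 m

Observed coordinate differences: Δφ = -0.00320°, Δλ = +0.00242°.
Converting to metres (1° lat = 111200 m, cos φ = 0.889716): observed ΔN = -355.8 m, observed ΔE = 239.4 m.
Subtracting the expected shift leaves a residual of -355.8 − (-363) = 7.2 m north and 239.4 − (249) = -9.6 m east.
Residual distance = √(7.2² + (-9.6)²) = 12.0 m.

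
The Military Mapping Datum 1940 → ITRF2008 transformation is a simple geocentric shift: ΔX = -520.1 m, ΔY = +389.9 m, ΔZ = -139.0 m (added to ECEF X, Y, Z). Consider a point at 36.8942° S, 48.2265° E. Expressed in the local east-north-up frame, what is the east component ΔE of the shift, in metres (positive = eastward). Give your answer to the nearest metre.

ΔE = 648 m

The local east axis at (φ, λ) is (−sin λ, cos λ, 0), so ΔE = −sin(48.2265°)·(-520.1) + cos(48.2265°)·389.9 = 647.63 m.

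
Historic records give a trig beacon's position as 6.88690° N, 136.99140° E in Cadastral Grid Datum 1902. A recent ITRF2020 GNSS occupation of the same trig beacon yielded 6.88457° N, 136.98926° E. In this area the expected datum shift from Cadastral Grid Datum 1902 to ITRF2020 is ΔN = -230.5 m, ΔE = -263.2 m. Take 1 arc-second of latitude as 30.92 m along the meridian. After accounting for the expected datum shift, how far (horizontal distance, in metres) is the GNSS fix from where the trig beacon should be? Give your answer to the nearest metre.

39 m

Observed coordinate differences: Δφ = -0.00233°, Δλ = -0.00214°.
Converting to metres (1° lat = 111312 m, cos φ = 0.992785): observed ΔN = -259.4 m, observed ΔE = -236.5 m.
Subtracting the expected shift leaves a residual of -259.4 − (-230.5) = -28.9 m north and -236.5 − (-263.2) = 26.7 m east.
Residual distance = √((-28.9)² + 26.7²) = 39.3 m.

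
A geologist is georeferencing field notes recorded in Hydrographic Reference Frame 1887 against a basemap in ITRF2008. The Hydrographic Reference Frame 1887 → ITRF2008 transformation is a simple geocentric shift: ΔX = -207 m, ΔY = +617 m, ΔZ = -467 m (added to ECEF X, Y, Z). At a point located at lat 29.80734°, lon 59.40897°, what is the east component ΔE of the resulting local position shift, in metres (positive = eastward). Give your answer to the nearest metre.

ΔE = 492 m

The local east axis at (φ, λ) is (−sin λ, cos λ, 0), so ΔE = −sin(59.40897°)·(-207) + cos(59.40897°)·617 = 492.19 m.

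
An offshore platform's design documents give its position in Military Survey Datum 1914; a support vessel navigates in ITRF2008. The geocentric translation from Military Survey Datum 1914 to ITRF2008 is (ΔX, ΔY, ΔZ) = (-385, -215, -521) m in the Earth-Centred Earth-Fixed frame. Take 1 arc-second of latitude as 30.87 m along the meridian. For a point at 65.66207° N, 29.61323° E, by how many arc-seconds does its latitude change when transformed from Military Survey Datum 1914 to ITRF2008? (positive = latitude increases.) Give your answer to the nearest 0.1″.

sin φ = 0.911131, cos φ = 0.412118, sin λ = 0.494143, cos λ = 0.869381.
North component: ΔN = −sin φ cos λ·ΔX − sin φ sin λ·ΔY + cos φ·ΔZ = −(0.911131)(0.869381)(-385) − (0.911131)(0.494143)(-215) + (0.412118)(-521) = 187.05 m.
1° of latitude spans 3600 × 30.87 = 111132 m, so Δφ = 187.05 / 111132 × 3600 = 6.059″.

Δφ = 6.1″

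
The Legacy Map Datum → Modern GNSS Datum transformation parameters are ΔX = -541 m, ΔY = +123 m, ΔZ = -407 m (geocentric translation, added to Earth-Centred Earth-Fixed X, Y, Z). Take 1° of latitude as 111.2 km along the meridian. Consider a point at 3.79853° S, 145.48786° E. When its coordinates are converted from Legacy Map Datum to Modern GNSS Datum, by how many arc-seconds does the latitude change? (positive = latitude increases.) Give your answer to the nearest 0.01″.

sin φ = -0.066248, cos φ = 0.997803, sin λ = 0.566581, cos λ = -0.824006.
North component: ΔN = −sin φ cos λ·ΔX − sin φ sin λ·ΔY + cos φ·ΔZ = −(-0.066248)(-0.824006)(-541) − (-0.066248)(0.566581)(123) + (0.997803)(-407) = -371.96 m.
1° of latitude spans 111200 m, so Δφ = -371.96 / 111200 × 3600 = -12.042″.

Δφ = -12.04″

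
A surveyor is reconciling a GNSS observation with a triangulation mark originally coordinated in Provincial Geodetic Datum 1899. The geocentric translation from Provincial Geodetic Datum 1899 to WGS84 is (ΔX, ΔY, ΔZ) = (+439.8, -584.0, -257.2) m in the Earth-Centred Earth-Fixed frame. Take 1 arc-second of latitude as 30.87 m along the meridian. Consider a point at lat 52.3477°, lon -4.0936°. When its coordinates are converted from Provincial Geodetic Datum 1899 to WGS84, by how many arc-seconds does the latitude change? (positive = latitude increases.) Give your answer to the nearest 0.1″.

sin φ = 0.791732, cos φ = 0.610868, sin λ = -0.071386, cos λ = 0.997449.
North component: ΔN = −sin φ cos λ·ΔX − sin φ sin λ·ΔY + cos φ·ΔZ = −(0.791732)(0.997449)(439.8) − (0.791732)(-0.071386)(-584.0) + (0.610868)(-257.2) = -537.44 m.
1° of latitude spans 3600 × 30.87 = 111132 m, so Δφ = -537.44 / 111132 × 3600 = -17.410″.

Δφ = -17.4″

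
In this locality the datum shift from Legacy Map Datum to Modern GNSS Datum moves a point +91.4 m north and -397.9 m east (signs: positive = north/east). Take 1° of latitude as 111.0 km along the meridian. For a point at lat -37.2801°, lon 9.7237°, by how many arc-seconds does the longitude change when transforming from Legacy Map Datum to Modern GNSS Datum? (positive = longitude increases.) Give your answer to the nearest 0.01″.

At latitude -37.2801°, cos φ = 0.795684.
1° of longitude at this latitude = 111.0 × cos φ = 88.32 km, so Δλ = -397.9 / 88320.9 = -0.0045052° = -16.219″.

Δλ = -16.22″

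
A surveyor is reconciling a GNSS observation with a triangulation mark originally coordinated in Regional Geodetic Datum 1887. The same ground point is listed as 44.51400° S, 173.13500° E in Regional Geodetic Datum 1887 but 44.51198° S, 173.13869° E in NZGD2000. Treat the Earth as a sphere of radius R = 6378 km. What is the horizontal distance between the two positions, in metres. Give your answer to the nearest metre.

Δφ = -44.51198° − -44.51400° = +0.00202°; Δλ = 173.13869° − 173.13500° = +0.00369°.
1° along a meridian = πR/180 = 111317 m.
ΔN = Δφ × 111317 = 224.9 m; ΔE = Δλ × 111317 × cos(-44.51400°) = +0.00369 × 111317 × 0.713079 = 292.9 m.
Distance = √(ΔE² + ΔN²) = √(292.9² + 224.9²) = 369.3 m.

369 m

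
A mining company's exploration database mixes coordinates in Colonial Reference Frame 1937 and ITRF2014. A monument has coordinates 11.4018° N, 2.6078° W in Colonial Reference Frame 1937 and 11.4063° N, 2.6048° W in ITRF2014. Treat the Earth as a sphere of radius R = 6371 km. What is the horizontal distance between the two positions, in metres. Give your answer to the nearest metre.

Δφ = 11.4063° − 11.4018° = +0.0045°; Δλ = -2.6048° − -2.6078° = +0.0030°.
1° along a meridian = πR/180 = 111195 m.
ΔN = Δφ × 111195 = 500.4 m; ΔE = Δλ × 111195 × cos(11.4018°) = +0.0030 × 111195 × 0.980265 = 327.0 m.
Distance = √(ΔE² + ΔN²) = √(327.0² + 500.4²) = 597.8 m.

598 m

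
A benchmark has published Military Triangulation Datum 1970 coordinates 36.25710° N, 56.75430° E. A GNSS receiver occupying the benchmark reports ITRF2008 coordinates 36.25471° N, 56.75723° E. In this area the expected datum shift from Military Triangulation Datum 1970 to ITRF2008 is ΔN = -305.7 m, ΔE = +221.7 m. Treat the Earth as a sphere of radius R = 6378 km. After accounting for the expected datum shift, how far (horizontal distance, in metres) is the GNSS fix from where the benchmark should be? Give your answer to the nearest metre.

57 m

Observed coordinate differences: Δφ = -0.00239°, Δλ = +0.00293°.
Converting to metres (1° lat = 111317 m, cos φ = 0.806371): observed ΔN = -266.0 m, observed ΔE = 263.0 m.
Subtracting the expected shift leaves a residual of -266.0 − (-305.7) = 39.7 m north and 263.0 − (221.7) = 41.3 m east.
Residual distance = √(39.7² + 41.3²) = 57.3 m.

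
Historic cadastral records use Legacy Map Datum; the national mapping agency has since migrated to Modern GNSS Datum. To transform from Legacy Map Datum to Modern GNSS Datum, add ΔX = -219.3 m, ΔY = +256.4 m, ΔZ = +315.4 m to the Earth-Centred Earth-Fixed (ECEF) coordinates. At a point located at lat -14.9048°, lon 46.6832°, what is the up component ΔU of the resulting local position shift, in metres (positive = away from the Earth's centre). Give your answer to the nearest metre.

The local up (radial) axis is (cos φ cos λ, cos φ sin λ, sin φ), giving ΔU = -145.385 + 180.273 − 81.125 = -46.24 m.

ΔU = -46 m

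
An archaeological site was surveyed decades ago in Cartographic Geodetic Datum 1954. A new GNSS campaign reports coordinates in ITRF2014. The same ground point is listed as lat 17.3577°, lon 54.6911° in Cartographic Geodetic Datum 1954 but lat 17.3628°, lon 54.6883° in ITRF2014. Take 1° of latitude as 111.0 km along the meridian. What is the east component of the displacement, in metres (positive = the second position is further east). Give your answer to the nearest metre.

ΔE = -297 m

Δφ = 17.3628° − 17.3577° = +0.0051°; Δλ = 54.6883° − 54.6911° = -0.0028°.
ΔN = Δφ × 111000 = 566.1 m; ΔE = Δλ × 111000 × cos(17.3577°) = -0.0028 × 111000 × 0.954461 = -296.6 m.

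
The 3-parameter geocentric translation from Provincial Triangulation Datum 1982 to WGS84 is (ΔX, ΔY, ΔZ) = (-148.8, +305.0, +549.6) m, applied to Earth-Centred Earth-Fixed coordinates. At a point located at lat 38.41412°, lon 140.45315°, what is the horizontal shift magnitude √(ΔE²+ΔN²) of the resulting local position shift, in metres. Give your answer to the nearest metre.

The local east axis at (φ, λ) is (−sin λ, cos λ, 0), so ΔE = −sin(140.45315°)·(-148.8) + cos(140.45315°)·305.0 = -140.44 m.
The local north axis is (−sin φ cos λ, −sin φ sin λ, cos φ), giving ΔN = -71.293 − 120.662 + 430.634 = 238.68 m.
Horizontal magnitude = √(ΔE² + ΔN²) = √((-140.44)² + 238.68²) = 276.93 m.

277 m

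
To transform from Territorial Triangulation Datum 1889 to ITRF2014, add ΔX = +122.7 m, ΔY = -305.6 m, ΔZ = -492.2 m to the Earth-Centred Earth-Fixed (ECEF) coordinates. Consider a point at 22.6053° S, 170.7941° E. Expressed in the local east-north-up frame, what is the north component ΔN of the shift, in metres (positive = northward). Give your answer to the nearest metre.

The local north axis is (−sin φ cos λ, −sin φ sin λ, cos φ), giving ΔN = -46.556 − 18.793 − 454.387 = -519.74 m.

ΔN = -520 m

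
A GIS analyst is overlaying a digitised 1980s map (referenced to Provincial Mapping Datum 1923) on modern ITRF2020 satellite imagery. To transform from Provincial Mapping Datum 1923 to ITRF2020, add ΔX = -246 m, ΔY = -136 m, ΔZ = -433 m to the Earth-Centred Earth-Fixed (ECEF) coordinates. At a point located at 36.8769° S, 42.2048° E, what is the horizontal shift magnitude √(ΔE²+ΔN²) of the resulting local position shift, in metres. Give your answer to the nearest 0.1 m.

514.6 m

The local east axis at (φ, λ) is (−sin λ, cos λ, 0), so ΔE = −sin(42.2048°)·(-246) + cos(42.2048°)·(-136) = 64.52 m.
The local north axis is (−sin φ cos λ, −sin φ sin λ, cos φ), giving ΔN = -109.352 − 54.826 − 346.368 = -510.55 m.
Horizontal magnitude = √(ΔE² + ΔN²) = √(64.52² + (-510.55)²) = 514.61 m.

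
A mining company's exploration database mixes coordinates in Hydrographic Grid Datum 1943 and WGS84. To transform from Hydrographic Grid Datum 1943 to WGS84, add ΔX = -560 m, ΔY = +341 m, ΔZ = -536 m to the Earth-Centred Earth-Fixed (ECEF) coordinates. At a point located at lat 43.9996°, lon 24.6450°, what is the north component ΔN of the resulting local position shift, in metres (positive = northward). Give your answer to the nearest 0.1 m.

At φ = 43.9996°, λ = 24.6450°: sin φ = 0.694653, cos φ = 0.719345, sin λ = 0.416995, cos λ = 0.908909.
ΔN = −sin φ cos λ·ΔX − sin φ sin λ·ΔY + cos φ·ΔZ = −(0.694653)(0.908909)(-560) − (0.694653)(0.416995)(341) + (0.719345)(-536) = -130.77 m.

ΔN = -130.8 m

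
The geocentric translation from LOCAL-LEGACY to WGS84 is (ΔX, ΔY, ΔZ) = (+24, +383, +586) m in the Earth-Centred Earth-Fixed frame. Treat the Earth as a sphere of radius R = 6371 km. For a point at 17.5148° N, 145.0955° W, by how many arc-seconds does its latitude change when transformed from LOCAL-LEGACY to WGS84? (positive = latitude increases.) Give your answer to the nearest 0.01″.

sin φ = 0.300952, cos φ = 0.953639, sin λ = -0.572210, cos λ = -0.820107.
North component: ΔN = −sin φ cos λ·ΔX − sin φ sin λ·ΔY + cos φ·ΔZ = −(0.300952)(-0.820107)(24) − (0.300952)(-0.572210)(383) + (0.953639)(586) = 630.71 m.
1° of latitude spans πR/180 = 111195 m, so Δφ = 630.71 / 111195 × 3600 = 20.420″.

Δφ = 20.42″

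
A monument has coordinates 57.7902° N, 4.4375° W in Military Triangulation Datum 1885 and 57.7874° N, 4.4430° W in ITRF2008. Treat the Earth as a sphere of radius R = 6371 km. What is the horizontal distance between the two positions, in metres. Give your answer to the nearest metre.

Δφ = 57.7874° − 57.7902° = -0.0028°; Δλ = -4.4430° − -4.4375° = -0.0055°.
1° along a meridian = πR/180 = 111195 m.
ΔN = Δφ × 111195 = -311.3 m; ΔE = Δλ × 111195 × cos(57.7902°) = -0.0055 × 111195 × 0.533021 = -326.0 m.
Distance = √(ΔE² + ΔN²) = √((-326.0)² + (-311.3)²) = 450.8 m.

451 m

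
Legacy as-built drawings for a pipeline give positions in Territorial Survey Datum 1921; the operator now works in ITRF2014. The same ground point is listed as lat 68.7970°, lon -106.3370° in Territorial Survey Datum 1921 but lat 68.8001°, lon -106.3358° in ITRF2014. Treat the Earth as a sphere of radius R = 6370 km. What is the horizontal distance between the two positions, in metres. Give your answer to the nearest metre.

348 m

Δφ = 68.8001° − 68.7970° = +0.0031°; Δλ = -106.3358° − -106.3370° = +0.0012°.
1° along a meridian = πR/180 = 111177 m.
ΔN = Δφ × 111177 = 344.7 m; ΔE = Δλ × 111177 × cos(68.7970°) = +0.0012 × 111177 × 0.361673 = 48.3 m.
Distance = √(ΔE² + ΔN²) = √(48.3² + 344.7²) = 348.0 m.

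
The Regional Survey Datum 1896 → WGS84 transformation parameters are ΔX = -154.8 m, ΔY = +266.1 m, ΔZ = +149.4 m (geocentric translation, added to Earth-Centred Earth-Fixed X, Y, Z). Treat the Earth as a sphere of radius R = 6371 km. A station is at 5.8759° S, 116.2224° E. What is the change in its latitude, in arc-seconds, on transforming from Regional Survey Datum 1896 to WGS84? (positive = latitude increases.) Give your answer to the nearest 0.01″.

Δφ = 5.83″

sin φ = -0.102374, cos φ = 0.994746, sin λ = 0.897086, cos λ = -0.441857.
North component: ΔN = −sin φ cos λ·ΔX − sin φ sin λ·ΔY + cos φ·ΔZ = −(-0.102374)(-0.441857)(-154.8) − (-0.102374)(0.897086)(266.1) + (0.994746)(149.4) = 180.06 m.
1° of latitude spans πR/180 = 111195 m, so Δφ = 180.06 / 111195 × 3600 = 5.829″.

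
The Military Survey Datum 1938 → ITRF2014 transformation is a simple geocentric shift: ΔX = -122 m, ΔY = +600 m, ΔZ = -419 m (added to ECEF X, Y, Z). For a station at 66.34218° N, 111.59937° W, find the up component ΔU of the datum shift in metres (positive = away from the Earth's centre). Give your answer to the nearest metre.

ΔU = -590 m

At φ = 66.34218°, λ = -111.59937°: sin φ = 0.915958, cos φ = 0.401274, sin λ = -0.929781, cos λ = -0.368114.
ΔU = cos φ cos λ·ΔX + cos φ sin λ·ΔY + sin φ·ΔZ = (0.401274)(-0.368114)(-122) + (0.401274)(-0.929781)(600) + (0.915958)(-419) = -589.62 m.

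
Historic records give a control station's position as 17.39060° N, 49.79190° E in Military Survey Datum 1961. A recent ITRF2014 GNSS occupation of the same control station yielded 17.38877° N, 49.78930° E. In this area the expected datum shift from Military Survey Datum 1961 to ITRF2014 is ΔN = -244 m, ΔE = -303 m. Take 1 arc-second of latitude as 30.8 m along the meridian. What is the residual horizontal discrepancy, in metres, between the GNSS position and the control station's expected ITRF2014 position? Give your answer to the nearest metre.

50 m

Observed coordinate differences: Δφ = -0.00183°, Δλ = -0.00260°.
Converting to metres (1° lat = 110880 m, cos φ = 0.954289): observed ΔN = -202.9 m, observed ΔE = -275.1 m.
Subtracting the expected shift leaves a residual of -202.9 − (-244) = 41.1 m north and -275.1 − (-303) = 27.9 m east.
Residual distance = √(41.1² + 27.9²) = 49.7 m.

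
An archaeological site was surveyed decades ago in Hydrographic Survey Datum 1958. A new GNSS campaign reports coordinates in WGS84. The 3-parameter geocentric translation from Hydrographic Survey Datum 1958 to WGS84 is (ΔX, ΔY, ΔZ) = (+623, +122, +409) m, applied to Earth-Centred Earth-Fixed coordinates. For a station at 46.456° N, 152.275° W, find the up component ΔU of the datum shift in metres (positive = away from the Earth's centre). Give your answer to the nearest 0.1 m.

ΔU = -122.6 m

At φ = 46.456°, λ = -152.275°: sin φ = 0.724846, cos φ = 0.688911, sin λ = -0.465228, cos λ = -0.885191.
ΔU = cos φ cos λ·ΔX + cos φ sin λ·ΔY + sin φ·ΔZ = (0.688911)(-0.885191)(623) + (0.688911)(-0.465228)(122) + (0.724846)(409) = -122.56 m.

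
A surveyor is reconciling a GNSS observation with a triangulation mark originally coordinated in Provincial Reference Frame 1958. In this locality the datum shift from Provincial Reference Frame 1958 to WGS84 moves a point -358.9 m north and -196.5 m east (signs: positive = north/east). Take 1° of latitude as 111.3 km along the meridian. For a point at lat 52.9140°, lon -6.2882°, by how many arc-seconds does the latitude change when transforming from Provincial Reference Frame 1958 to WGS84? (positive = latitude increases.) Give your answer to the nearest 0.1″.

Δφ = -11.6″

1° of latitude = 111.3 km, so Δφ = -358.9 / 111300 = -0.0032246° = -11.609″.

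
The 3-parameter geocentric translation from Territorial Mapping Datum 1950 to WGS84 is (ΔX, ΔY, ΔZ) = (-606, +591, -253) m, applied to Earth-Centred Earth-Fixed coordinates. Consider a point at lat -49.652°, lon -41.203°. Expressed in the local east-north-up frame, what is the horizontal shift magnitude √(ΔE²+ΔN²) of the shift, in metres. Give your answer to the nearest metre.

809 m

The local east axis at (φ, λ) is (−sin λ, cos λ, 0), so ΔE = −sin(-41.203°)·(-606) + cos(-41.203°)·591 = 45.47 m.
The local north axis is (−sin φ cos λ, −sin φ sin λ, cos φ), giving ΔN = -347.486 − 296.702 − 163.799 = -807.99 m.
Horizontal magnitude = √(ΔE² + ΔN²) = √(45.47² + (-807.99)²) = 809.27 m.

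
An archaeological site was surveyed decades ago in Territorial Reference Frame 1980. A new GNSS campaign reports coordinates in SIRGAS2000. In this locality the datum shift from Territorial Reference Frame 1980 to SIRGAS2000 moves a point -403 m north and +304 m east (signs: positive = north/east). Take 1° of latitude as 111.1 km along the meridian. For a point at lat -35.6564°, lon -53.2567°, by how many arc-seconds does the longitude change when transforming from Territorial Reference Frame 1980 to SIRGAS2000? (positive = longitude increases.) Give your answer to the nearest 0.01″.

At latitude -35.6564°, cos φ = 0.812527.
1° of longitude at this latitude = 111.1 × cos φ = 90.27 km, so Δλ = 304.0 / 90271.8 = 0.0033676° = 12.123″.

Δλ = 12.12″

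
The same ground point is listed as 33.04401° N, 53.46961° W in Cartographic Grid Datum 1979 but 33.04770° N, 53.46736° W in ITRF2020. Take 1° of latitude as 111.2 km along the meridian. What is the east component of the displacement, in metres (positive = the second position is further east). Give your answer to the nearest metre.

Δφ = 33.04770° − 33.04401° = +0.00369°; Δλ = -53.46736° − -53.46961° = +0.00225°.
ΔN = Δφ × 111200 = 410.3 m; ΔE = Δλ × 111200 × cos(33.04401°) = +0.00225 × 111200 × 0.838252 = 209.7 m.

ΔE = 210 m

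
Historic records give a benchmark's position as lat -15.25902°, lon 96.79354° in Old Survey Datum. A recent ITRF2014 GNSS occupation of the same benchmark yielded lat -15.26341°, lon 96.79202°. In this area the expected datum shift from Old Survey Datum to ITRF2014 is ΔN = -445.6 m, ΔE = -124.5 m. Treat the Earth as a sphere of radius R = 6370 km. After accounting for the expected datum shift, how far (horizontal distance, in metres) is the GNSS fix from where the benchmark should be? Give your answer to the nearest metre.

Observed coordinate differences: Δφ = -0.00439°, Δλ = -0.00152°.
Converting to metres (1° lat = 111177 m, cos φ = 0.964746): observed ΔN = -488.1 m, observed ΔE = -163.0 m.
Subtracting the expected shift leaves a residual of -488.1 − (-445.6) = -42.5 m north and -163.0 − (-124.5) = -38.5 m east.
Residual distance = √((-42.5)² + (-38.5)²) = 57.3 m.

57 m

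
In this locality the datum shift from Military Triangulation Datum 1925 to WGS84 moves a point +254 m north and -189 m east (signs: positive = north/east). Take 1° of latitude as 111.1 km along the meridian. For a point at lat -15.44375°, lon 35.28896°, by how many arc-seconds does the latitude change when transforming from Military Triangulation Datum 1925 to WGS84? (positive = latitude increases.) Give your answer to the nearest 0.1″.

Δφ = 8.2″

1° of latitude = 111.1 km, so Δφ = 254.0 / 111100 = 0.0022862° = 8.230″.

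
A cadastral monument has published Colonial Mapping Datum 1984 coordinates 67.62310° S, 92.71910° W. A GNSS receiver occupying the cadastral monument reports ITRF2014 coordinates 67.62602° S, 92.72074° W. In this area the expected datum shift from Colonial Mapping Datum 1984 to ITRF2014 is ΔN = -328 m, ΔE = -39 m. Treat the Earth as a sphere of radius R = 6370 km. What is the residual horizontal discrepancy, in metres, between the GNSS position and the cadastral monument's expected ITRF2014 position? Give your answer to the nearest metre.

Observed coordinate differences: Δφ = -0.00292°, Δλ = -0.00164°.
Converting to metres (1° lat = 111177 m, cos φ = 0.380698): observed ΔN = -324.6 m, observed ΔE = -69.4 m.
Subtracting the expected shift leaves a residual of -324.6 − (-328) = 3.4 m north and -69.4 − (-39) = -30.4 m east.
Residual distance = √(3.4² + (-30.4)²) = 30.6 m.

31 m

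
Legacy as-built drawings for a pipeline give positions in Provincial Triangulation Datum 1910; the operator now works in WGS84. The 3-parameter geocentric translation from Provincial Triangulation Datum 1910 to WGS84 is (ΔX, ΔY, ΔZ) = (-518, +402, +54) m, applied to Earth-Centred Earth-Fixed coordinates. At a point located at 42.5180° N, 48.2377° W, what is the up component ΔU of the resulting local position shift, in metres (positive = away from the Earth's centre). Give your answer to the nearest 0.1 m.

ΔU = -438.8 m

At φ = 42.5180°, λ = -48.2377°: sin φ = 0.675822, cos φ = 0.737065, sin λ = -0.745914, cos λ = 0.666042.
ΔU = cos φ cos λ·ΔX + cos φ sin λ·ΔY + sin φ·ΔZ = (0.737065)(0.666042)(-518) + (0.737065)(-0.745914)(402) + (0.675822)(54) = -438.81 m.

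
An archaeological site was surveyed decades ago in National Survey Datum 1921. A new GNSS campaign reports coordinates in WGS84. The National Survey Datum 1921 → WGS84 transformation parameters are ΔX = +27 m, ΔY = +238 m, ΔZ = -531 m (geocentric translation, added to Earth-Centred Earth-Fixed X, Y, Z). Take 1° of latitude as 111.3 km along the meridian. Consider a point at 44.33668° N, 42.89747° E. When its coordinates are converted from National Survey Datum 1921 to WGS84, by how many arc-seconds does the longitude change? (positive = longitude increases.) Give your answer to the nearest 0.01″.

sin φ = 0.698873, cos φ = 0.715245, sin λ = 0.680689, cos λ = 0.732573.
East component: ΔE = −sin λ·ΔX + cos λ·ΔY = −(0.680689)(27) + (0.732573)(238) = 155.97 m.
1° of latitude spans 111300 m; at latitude φ, 1° of longitude spans that × cos φ = 79606.8 m, so Δλ = 155.97 / 79606.8 × 3600 = 7.053″.

Δλ = 7.05″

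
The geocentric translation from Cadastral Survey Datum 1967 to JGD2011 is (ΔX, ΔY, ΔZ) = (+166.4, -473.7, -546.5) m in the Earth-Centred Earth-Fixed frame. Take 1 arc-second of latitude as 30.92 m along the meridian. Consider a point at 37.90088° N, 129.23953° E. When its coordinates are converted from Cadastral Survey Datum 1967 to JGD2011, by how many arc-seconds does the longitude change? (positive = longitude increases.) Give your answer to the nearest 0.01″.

Δλ = 7.00″

sin φ = 0.614297, cos φ = 0.789075, sin λ = 0.774508, cos λ = -0.632564.
East component: ΔE = −sin λ·ΔX + cos λ·ΔY = −(0.774508)(166.4) + (-0.632564)(-473.7) = 170.77 m.
1° of latitude spans 3600 × 30.92 = 111312 m; at latitude φ, 1° of longitude spans that × cos φ = 87833.5 m, so Δλ = 170.77 / 87833.5 × 3600 = 6.999″.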